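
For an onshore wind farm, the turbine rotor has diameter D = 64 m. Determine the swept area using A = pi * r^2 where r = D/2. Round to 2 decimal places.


Compute the rotor radius:
  r = D / 2 = 64 / 2 = 32.0 m
Calculate swept area:
  A = pi * r^2 = pi * 32.0^2
  A = 3216.99 m^2

3216.99


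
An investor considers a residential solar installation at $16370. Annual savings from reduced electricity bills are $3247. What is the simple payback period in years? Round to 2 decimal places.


Simple payback period = initial cost / annual savings
Payback = 16370 / 3247
Payback = 5.04 years

5.04


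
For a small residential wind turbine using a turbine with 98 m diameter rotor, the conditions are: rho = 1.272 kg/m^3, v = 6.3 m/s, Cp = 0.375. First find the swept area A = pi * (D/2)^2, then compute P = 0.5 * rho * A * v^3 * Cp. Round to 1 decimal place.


Step 1 -- Compute swept area:
  A = pi * (D/2)^2 = pi * (98/2)^2 = 7542.96 m^2
Step 2 -- Apply wind power equation:
  P = 0.5 * rho * A * v^3 * Cp
  v^3 = 6.3^3 = 250.047
  P = 0.5 * 1.272 * 7542.96 * 250.047 * 0.375
  P = 449833.8 W

449833.8


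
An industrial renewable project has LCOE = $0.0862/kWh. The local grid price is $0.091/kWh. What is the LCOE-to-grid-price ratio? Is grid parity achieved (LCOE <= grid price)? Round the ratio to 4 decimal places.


Compare LCOE to grid price:
  LCOE = $0.0862/kWh, Grid price = $0.091/kWh
  Ratio = LCOE / grid_price = 0.0862 / 0.091 = 0.9473
  Grid parity achieved (ratio <= 1)? yes

0.9473


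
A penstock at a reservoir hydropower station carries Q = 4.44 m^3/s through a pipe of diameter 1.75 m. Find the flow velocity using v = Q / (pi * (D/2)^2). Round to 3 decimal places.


Compute pipe cross-sectional area:
  A = pi * (D/2)^2 = pi * (1.75/2)^2 = 2.4053 m^2
Calculate velocity:
  v = Q / A = 4.44 / 2.4053
  v = 1.846 m/s

1.846


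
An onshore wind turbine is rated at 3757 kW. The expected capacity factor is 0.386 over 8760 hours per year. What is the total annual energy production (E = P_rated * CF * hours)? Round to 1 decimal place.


Annual energy = rated_kW * capacity_factor * hours_per_year
Given: P_rated = 3757 kW, CF = 0.386, hours = 8760
E = 3757 * 0.386 * 8760
E = 12703769.5 kWh

12703769.5


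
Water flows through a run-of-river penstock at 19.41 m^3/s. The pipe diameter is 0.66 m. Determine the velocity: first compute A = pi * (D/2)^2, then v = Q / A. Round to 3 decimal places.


Compute pipe cross-sectional area:
  A = pi * (D/2)^2 = pi * (0.66/2)^2 = 0.3421 m^2
Calculate velocity:
  v = Q / A = 19.41 / 0.3421
  v = 56.735 m/s

56.735


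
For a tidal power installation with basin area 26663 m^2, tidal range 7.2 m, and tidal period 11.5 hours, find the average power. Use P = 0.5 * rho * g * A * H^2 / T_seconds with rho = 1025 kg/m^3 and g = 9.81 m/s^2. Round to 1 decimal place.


Convert period to seconds: T = 11.5 * 3600 = 41400.0 s
H^2 = 7.2^2 = 51.84
P = 0.5 * rho * g * A * H^2 / T
P = 0.5 * 1025 * 9.81 * 26663 * 51.84 / 41400.0
P = 167855.9 W

167855.9


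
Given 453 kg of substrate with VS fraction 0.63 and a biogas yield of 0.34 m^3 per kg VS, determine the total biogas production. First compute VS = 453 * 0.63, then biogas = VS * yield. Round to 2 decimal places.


Compute volatile solids:
  VS = mass * VS_fraction = 453 * 0.63 = 285.39 kg
Calculate biogas volume:
  Biogas = VS * specific_yield = 285.39 * 0.34
  Biogas = 97.03 m^3

97.03


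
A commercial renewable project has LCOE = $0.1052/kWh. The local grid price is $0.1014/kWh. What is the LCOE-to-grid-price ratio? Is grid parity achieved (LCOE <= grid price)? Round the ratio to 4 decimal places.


Compare LCOE to grid price:
  LCOE = $0.1052/kWh, Grid price = $0.1014/kWh
  Ratio = LCOE / grid_price = 0.1052 / 0.1014 = 1.0375
  Grid parity achieved (ratio <= 1)? no

1.0375


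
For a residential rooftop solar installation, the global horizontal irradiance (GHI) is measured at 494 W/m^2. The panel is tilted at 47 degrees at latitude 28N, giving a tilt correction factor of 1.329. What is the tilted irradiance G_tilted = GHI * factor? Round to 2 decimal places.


Identify the given values:
  GHI = 494 W/m^2, tilt correction factor = 1.329
Apply the formula G_tilted = GHI * factor:
  G_tilted = 494 * 1.329
  G_tilted = 656.53 W/m^2

656.53


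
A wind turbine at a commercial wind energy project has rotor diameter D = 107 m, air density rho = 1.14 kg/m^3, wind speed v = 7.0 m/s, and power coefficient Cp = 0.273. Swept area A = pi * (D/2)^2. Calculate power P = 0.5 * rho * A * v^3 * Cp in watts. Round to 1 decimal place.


Step 1 -- Compute swept area:
  A = pi * (D/2)^2 = pi * (107/2)^2 = 8992.02 m^2
Step 2 -- Apply wind power equation:
  P = 0.5 * rho * A * v^3 * Cp
  v^3 = 7.0^3 = 343.0
  P = 0.5 * 1.14 * 8992.02 * 343.0 * 0.273
  P = 479942.3 W

479942.3


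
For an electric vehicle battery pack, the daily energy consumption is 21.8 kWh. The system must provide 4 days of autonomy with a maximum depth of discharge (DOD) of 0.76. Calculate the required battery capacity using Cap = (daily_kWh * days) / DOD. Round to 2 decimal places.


Total energy needed = daily * days = 21.8 * 4 = 87.2 kWh
Account for depth of discharge:
  Cap = total_energy / DOD = 87.2 / 0.76
  Cap = 114.74 kWh

114.74


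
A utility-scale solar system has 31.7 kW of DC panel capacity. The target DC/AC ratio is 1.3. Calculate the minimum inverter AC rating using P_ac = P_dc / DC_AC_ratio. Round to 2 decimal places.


The inverter AC capacity is determined by the DC/AC ratio.
Given: P_dc = 31.7 kW, DC/AC ratio = 1.3
P_ac = P_dc / ratio = 31.7 / 1.3
P_ac = 24.38 kW

24.38


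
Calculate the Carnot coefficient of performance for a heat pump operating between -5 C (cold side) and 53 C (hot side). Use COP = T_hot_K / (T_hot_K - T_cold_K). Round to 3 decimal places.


Convert to Kelvin:
  T_hot = 53 + 273.15 = 326.15 K
  T_cold = -5 + 273.15 = 268.15 K
Apply Carnot COP formula:
  COP = T_hot_K / (T_hot_K - T_cold_K) = 326.15 / 58.0
  COP = 5.623

5.623


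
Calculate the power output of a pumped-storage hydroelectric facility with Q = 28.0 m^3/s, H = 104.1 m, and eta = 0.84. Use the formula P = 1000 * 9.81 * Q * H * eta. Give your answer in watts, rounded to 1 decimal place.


Apply the hydropower formula P = rho * g * Q * H * eta
rho * g = 1000 * 9.81 = 9810.0
P = 9810.0 * 28.0 * 104.1 * 0.84
P = 24019117.9 W

24019117.9


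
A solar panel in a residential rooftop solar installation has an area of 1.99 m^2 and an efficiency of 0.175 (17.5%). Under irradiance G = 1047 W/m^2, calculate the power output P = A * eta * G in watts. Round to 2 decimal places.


Use the solar power formula P = A * eta * G.
Given: A = 1.99 m^2, eta = 0.175, G = 1047 W/m^2
P = 1.99 * 0.175 * 1047
P = 364.62 W

364.62


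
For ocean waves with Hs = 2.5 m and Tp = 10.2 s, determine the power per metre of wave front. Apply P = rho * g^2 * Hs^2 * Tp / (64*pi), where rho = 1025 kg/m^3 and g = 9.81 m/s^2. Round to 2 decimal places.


Apply wave power formula:
  g^2 = 9.81^2 = 96.2361
  Hs^2 = 2.5^2 = 6.25
  Numerator = rho * g^2 * Hs^2 * Tp = 1025 * 96.2361 * 6.25 * 10.2 = 6288427.66
  Denominator = 64 * pi = 201.0619
  P = 6288427.66 / 201.0619 = 31276.07 W/m

31276.07


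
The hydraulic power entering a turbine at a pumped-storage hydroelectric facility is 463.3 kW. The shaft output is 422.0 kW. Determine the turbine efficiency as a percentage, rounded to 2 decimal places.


Turbine efficiency = (output power / input power) * 100
eta = (422.0 / 463.3) * 100
eta = 91.09%

91.09


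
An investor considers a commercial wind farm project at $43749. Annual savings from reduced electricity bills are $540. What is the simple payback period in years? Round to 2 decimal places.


Simple payback period = initial cost / annual savings
Payback = 43749 / 540
Payback = 81.02 years

81.02


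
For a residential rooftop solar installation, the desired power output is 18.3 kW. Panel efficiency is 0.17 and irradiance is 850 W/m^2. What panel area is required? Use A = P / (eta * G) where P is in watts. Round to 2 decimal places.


Convert target power to watts: P = 18.3 * 1000 = 18300.0 W
Compute denominator: eta * G = 0.17 * 850 = 144.5
Required area A = P / (eta * G) = 18300.0 / 144.5
A = 126.64 m^2

126.64


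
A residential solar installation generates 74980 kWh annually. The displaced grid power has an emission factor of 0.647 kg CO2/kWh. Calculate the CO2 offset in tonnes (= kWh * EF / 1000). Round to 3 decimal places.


CO2 offset in kg = generation * emission_factor
CO2 offset = 74980 * 0.647 = 48512.06 kg
Convert to tonnes:
  CO2 offset = 48512.06 / 1000 = 48.512 tonnes

48.512


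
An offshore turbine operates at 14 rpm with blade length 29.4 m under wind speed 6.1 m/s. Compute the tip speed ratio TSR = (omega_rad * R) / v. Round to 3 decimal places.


Convert rotational speed to rad/s:
  omega = 14 * 2 * pi / 60 = 1.4661 rad/s
Compute tip speed:
  v_tip = omega * R = 1.4661 * 29.4 = 43.103 m/s
Tip speed ratio:
  TSR = v_tip / v_wind = 43.103 / 6.1 = 7.066

7.066


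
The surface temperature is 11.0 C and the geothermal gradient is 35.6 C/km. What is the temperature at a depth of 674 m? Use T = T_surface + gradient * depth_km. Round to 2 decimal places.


Convert depth to km: 674 / 1000 = 0.674 km
Temperature increase = gradient * depth_km = 35.6 * 0.674 = 23.99 C
Temperature at depth = T_surface + delta_T = 11.0 + 23.99
T = 34.99 C

34.99


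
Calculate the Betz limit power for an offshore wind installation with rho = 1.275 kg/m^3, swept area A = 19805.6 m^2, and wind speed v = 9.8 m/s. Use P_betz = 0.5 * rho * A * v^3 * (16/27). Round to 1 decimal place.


The Betz coefficient Cp_max = 16/27 = 0.5926
v^3 = 9.8^3 = 941.192
P_betz = 0.5 * rho * A * v^3 * Cp_max
P_betz = 0.5 * 1.275 * 19805.6 * 941.192 * 0.5926
P_betz = 7042107.3 W

7042107.3


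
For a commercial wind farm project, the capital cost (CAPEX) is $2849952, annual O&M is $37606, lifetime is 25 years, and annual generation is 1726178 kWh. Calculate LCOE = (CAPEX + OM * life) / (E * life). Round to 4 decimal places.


Total cost = CAPEX + OM * lifetime = 2849952 + 37606 * 25 = 2849952 + 940150 = 3790102
Total generation = annual * lifetime = 1726178 * 25 = 43154450 kWh
LCOE = 3790102 / 43154450
LCOE = 0.0878 $/kWh

0.0878


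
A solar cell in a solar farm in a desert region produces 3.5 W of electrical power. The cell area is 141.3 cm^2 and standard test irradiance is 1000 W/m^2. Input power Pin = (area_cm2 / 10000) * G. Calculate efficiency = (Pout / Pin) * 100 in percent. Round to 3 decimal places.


First compute the input power:
  Pin = area_cm2 / 10000 * G = 141.3 / 10000 * 1000 = 14.13 W
Then compute efficiency:
  Efficiency = (Pout / Pin) * 100 = (3.5 / 14.13) * 100
  Efficiency = 24.770%

24.770


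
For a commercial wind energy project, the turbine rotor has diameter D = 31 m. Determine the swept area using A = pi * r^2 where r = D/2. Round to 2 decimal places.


Compute the rotor radius:
  r = D / 2 = 31 / 2 = 15.5 m
Calculate swept area:
  A = pi * r^2 = pi * 15.5^2
  A = 754.77 m^2

754.77


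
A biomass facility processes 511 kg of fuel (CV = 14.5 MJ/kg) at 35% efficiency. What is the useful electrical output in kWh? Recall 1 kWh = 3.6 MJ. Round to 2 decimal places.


Total energy = mass * CV = 511 * 14.5 = 7409.5 MJ
Useful energy = total * eta = 7409.5 * 0.35 = 2593.33 MJ
Convert to kWh: 2593.33 / 3.6
Useful energy = 720.37 kWh

720.37


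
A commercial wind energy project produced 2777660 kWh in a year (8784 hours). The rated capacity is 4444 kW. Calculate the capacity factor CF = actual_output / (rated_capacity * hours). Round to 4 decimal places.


Capacity factor = actual output / maximum possible output
Maximum possible = rated * hours = 4444 * 8784 = 39036096 kWh
CF = 2777660 / 39036096
CF = 0.0712

0.0712


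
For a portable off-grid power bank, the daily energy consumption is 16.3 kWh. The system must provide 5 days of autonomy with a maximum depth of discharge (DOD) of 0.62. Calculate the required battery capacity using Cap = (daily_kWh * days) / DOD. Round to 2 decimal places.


Total energy needed = daily * days = 16.3 * 5 = 81.5 kWh
Account for depth of discharge:
  Cap = total_energy / DOD = 81.5 / 0.62
  Cap = 131.45 kWh

131.45


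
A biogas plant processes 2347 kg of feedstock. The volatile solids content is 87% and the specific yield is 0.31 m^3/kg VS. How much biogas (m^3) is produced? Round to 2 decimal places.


Compute volatile solids:
  VS = mass * VS_fraction = 2347 * 0.87 = 2041.89 kg
Calculate biogas volume:
  Biogas = VS * specific_yield = 2041.89 * 0.31
  Biogas = 632.99 m^3

632.99


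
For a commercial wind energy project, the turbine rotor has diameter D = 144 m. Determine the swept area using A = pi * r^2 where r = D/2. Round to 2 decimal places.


Compute the rotor radius:
  r = D / 2 = 144 / 2 = 72.0 m
Calculate swept area:
  A = pi * r^2 = pi * 72.0^2
  A = 16286.02 m^2

16286.02


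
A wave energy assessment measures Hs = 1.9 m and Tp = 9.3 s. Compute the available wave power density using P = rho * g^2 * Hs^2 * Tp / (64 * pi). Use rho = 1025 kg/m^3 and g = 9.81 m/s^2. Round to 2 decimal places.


Apply wave power formula:
  g^2 = 9.81^2 = 96.2361
  Hs^2 = 1.9^2 = 3.61
  Numerator = rho * g^2 * Hs^2 * Tp = 1025 * 96.2361 * 3.61 * 9.3 = 3311707.95
  Denominator = 64 * pi = 201.0619
  P = 3311707.95 / 201.0619 = 16471.08 W/m

16471.08


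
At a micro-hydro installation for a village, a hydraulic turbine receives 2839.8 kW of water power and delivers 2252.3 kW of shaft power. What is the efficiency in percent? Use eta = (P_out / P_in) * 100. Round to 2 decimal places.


Turbine efficiency = (output power / input power) * 100
eta = (2252.3 / 2839.8) * 100
eta = 79.31%

79.31


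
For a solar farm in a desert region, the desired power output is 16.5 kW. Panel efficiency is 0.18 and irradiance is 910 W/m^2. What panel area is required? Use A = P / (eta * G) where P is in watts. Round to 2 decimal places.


Convert target power to watts: P = 16.5 * 1000 = 16500.0 W
Compute denominator: eta * G = 0.18 * 910 = 163.8
Required area A = P / (eta * G) = 16500.0 / 163.8
A = 100.73 m^2

100.73


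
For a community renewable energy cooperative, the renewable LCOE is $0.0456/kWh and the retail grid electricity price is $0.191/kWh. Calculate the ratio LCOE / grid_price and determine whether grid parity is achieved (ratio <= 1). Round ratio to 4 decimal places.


Compare LCOE to grid price:
  LCOE = $0.0456/kWh, Grid price = $0.191/kWh
  Ratio = LCOE / grid_price = 0.0456 / 0.191 = 0.2387
  Grid parity achieved (ratio <= 1)? yes

0.2387


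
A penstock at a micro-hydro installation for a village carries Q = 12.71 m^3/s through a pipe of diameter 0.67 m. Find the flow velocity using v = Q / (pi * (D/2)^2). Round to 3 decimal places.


Compute pipe cross-sectional area:
  A = pi * (D/2)^2 = pi * (0.67/2)^2 = 0.3526 m^2
Calculate velocity:
  v = Q / A = 12.71 / 0.3526
  v = 36.050 m/s

36.050


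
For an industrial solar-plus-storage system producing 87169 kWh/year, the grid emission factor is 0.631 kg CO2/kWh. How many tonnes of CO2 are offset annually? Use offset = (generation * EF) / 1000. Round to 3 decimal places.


CO2 offset in kg = generation * emission_factor
CO2 offset = 87169 * 0.631 = 55003.64 kg
Convert to tonnes:
  CO2 offset = 55003.64 / 1000 = 55.004 tonnes

55.004


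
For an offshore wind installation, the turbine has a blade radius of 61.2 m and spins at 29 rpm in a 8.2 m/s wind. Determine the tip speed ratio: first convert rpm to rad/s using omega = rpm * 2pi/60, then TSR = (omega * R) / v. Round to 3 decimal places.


Convert rotational speed to rad/s:
  omega = 29 * 2 * pi / 60 = 3.0369 rad/s
Compute tip speed:
  v_tip = omega * R = 3.0369 * 61.2 = 185.857 m/s
Tip speed ratio:
  TSR = v_tip / v_wind = 185.857 / 8.2 = 22.665

22.665


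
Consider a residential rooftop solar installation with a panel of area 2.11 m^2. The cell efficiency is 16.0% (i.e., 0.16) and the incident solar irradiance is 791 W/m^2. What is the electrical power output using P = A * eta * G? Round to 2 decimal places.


Use the solar power formula P = A * eta * G.
Given: A = 2.11 m^2, eta = 0.16, G = 791 W/m^2
P = 2.11 * 0.16 * 791
P = 267.04 W

267.04


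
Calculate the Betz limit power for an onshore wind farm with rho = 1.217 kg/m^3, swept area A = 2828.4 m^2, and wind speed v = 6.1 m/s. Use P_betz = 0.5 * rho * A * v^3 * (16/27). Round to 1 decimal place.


The Betz coefficient Cp_max = 16/27 = 0.5926
v^3 = 6.1^3 = 226.981
P_betz = 0.5 * rho * A * v^3 * Cp_max
P_betz = 0.5 * 1.217 * 2828.4 * 226.981 * 0.5926
P_betz = 231497.9 W

231497.9


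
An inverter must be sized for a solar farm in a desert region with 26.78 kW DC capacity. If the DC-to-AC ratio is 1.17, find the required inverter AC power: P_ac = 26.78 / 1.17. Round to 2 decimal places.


The inverter AC capacity is determined by the DC/AC ratio.
Given: P_dc = 26.78 kW, DC/AC ratio = 1.17
P_ac = P_dc / ratio = 26.78 / 1.17
P_ac = 22.89 kW

22.89


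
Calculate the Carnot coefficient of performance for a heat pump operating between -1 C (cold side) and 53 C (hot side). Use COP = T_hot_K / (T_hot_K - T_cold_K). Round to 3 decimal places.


Convert to Kelvin:
  T_hot = 53 + 273.15 = 326.15 K
  T_cold = -1 + 273.15 = 272.15 K
Apply Carnot COP formula:
  COP = T_hot_K / (T_hot_K - T_cold_K) = 326.15 / 54.0
  COP = 6.040

6.040


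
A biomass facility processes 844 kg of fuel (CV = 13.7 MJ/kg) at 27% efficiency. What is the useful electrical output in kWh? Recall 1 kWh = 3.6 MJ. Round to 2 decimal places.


Total energy = mass * CV = 844 * 13.7 = 11562.8 MJ
Useful energy = total * eta = 11562.8 * 0.27 = 3121.96 MJ
Convert to kWh: 3121.96 / 3.6
Useful energy = 867.21 kWh

867.21


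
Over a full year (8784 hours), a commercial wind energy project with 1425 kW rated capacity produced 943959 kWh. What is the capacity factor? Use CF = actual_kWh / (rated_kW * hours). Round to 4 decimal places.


Capacity factor = actual output / maximum possible output
Maximum possible = rated * hours = 1425 * 8784 = 12517200 kWh
CF = 943959 / 12517200
CF = 0.0754

0.0754


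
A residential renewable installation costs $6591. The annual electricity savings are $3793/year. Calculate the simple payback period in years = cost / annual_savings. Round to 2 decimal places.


Simple payback period = initial cost / annual savings
Payback = 6591 / 3793
Payback = 1.74 years

1.74


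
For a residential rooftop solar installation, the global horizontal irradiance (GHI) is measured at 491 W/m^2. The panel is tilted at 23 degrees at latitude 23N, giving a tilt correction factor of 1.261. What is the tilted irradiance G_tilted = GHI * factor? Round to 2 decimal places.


Identify the given values:
  GHI = 491 W/m^2, tilt correction factor = 1.261
Apply the formula G_tilted = GHI * factor:
  G_tilted = 491 * 1.261
  G_tilted = 619.15 W/m^2

619.15


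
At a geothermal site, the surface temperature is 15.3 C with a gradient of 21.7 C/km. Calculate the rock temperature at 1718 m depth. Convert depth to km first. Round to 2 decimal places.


Convert depth to km: 1718 / 1000 = 1.718 km
Temperature increase = gradient * depth_km = 21.7 * 1.718 = 37.28 C
Temperature at depth = T_surface + delta_T = 15.3 + 37.28
T = 52.58 C

52.58


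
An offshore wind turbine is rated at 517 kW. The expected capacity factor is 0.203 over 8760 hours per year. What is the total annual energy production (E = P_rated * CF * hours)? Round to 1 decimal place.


Annual energy = rated_kW * capacity_factor * hours_per_year
Given: P_rated = 517 kW, CF = 0.203, hours = 8760
E = 517 * 0.203 * 8760
E = 919370.8 kWh

919370.8


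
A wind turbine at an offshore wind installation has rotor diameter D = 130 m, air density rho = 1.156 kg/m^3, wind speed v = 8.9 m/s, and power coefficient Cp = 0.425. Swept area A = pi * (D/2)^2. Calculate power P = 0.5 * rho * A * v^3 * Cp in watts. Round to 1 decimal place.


Step 1 -- Compute swept area:
  A = pi * (D/2)^2 = pi * (130/2)^2 = 13273.23 m^2
Step 2 -- Apply wind power equation:
  P = 0.5 * rho * A * v^3 * Cp
  v^3 = 8.9^3 = 704.969
  P = 0.5 * 1.156 * 13273.23 * 704.969 * 0.425
  P = 2298599.9 W

2298599.9


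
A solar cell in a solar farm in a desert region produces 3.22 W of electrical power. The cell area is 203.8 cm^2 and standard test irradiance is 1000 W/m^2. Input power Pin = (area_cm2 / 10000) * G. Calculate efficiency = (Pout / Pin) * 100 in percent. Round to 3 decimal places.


First compute the input power:
  Pin = area_cm2 / 10000 * G = 203.8 / 10000 * 1000 = 20.38 W
Then compute efficiency:
  Efficiency = (Pout / Pin) * 100 = (3.22 / 20.38) * 100
  Efficiency = 15.800%

15.800


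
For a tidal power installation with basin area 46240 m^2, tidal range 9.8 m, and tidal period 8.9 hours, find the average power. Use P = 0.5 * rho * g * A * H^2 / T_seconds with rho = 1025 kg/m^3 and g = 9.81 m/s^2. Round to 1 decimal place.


Convert period to seconds: T = 8.9 * 3600 = 32040.0 s
H^2 = 9.8^2 = 96.04
P = 0.5 * rho * g * A * H^2 / T
P = 0.5 * 1025 * 9.81 * 46240 * 96.04 / 32040.0
P = 696851.7 W

696851.7


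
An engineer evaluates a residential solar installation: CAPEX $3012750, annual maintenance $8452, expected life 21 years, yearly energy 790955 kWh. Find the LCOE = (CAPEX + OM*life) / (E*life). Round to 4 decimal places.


Total cost = CAPEX + OM * lifetime = 3012750 + 8452 * 21 = 3012750 + 177492 = 3190242
Total generation = annual * lifetime = 790955 * 21 = 16610055 kWh
LCOE = 3190242 / 16610055
LCOE = 0.1921 $/kWh

0.1921


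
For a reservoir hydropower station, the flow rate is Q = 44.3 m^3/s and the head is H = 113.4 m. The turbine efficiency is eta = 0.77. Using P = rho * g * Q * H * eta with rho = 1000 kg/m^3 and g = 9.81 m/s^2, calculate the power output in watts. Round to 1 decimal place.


Apply the hydropower formula P = rho * g * Q * H * eta
rho * g = 1000 * 9.81 = 9810.0
P = 9810.0 * 44.3 * 113.4 * 0.77
P = 37946918.4 W

37946918.4


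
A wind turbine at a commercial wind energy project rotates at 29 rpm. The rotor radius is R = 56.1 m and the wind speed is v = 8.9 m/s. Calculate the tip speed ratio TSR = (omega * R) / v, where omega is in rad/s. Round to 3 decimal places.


Convert rotational speed to rad/s:
  omega = 29 * 2 * pi / 60 = 3.0369 rad/s
Compute tip speed:
  v_tip = omega * R = 3.0369 * 56.1 = 170.369 m/s
Tip speed ratio:
  TSR = v_tip / v_wind = 170.369 / 8.9 = 19.143

19.143


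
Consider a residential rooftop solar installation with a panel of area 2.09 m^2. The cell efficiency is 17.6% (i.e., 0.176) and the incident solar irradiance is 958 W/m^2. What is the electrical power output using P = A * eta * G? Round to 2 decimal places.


Use the solar power formula P = A * eta * G.
Given: A = 2.09 m^2, eta = 0.176, G = 958 W/m^2
P = 2.09 * 0.176 * 958
P = 352.39 W

352.39


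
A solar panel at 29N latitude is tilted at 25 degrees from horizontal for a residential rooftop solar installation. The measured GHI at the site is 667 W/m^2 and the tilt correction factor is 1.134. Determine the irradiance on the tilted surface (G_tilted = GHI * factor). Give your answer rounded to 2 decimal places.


Identify the given values:
  GHI = 667 W/m^2, tilt correction factor = 1.134
Apply the formula G_tilted = GHI * factor:
  G_tilted = 667 * 1.134
  G_tilted = 756.38 W/m^2

756.38


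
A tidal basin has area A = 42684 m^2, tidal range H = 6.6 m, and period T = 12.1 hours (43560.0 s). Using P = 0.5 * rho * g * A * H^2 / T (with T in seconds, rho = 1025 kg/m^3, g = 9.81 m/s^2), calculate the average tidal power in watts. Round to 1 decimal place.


Convert period to seconds: T = 12.1 * 3600 = 43560.0 s
H^2 = 6.6^2 = 43.56
P = 0.5 * rho * g * A * H^2 / T
P = 0.5 * 1025 * 9.81 * 42684 * 43.56 / 43560.0
P = 214599.1 W

214599.1


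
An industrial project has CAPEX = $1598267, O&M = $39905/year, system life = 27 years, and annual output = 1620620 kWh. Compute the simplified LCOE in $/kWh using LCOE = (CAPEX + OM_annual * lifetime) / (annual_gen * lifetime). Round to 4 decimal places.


Total cost = CAPEX + OM * lifetime = 1598267 + 39905 * 27 = 1598267 + 1077435 = 2675702
Total generation = annual * lifetime = 1620620 * 27 = 43756740 kWh
LCOE = 2675702 / 43756740
LCOE = 0.0611 $/kWh

0.0611


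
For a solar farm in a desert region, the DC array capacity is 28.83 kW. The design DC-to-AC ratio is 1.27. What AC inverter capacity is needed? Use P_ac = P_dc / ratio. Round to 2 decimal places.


The inverter AC capacity is determined by the DC/AC ratio.
Given: P_dc = 28.83 kW, DC/AC ratio = 1.27
P_ac = P_dc / ratio = 28.83 / 1.27
P_ac = 22.70 kW

22.70


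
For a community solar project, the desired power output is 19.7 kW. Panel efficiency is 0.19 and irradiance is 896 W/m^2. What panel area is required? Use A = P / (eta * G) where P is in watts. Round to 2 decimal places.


Convert target power to watts: P = 19.7 * 1000 = 19700.0 W
Compute denominator: eta * G = 0.19 * 896 = 170.24
Required area A = P / (eta * G) = 19700.0 / 170.24
A = 115.72 m^2

115.72


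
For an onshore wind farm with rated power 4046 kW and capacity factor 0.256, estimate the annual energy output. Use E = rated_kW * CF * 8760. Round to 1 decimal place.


Annual energy = rated_kW * capacity_factor * hours_per_year
Given: P_rated = 4046 kW, CF = 0.256, hours = 8760
E = 4046 * 0.256 * 8760
E = 9073397.8 kWh

9073397.8


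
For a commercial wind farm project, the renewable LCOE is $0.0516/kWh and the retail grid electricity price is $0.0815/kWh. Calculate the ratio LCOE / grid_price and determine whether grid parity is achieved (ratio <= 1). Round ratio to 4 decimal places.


Compare LCOE to grid price:
  LCOE = $0.0516/kWh, Grid price = $0.0815/kWh
  Ratio = LCOE / grid_price = 0.0516 / 0.0815 = 0.6331
  Grid parity achieved (ratio <= 1)? yes

0.6331


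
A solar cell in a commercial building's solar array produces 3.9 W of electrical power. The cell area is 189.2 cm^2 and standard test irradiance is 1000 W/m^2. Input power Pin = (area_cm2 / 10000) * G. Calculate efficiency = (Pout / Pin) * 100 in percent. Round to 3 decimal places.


First compute the input power:
  Pin = area_cm2 / 10000 * G = 189.2 / 10000 * 1000 = 18.92 W
Then compute efficiency:
  Efficiency = (Pout / Pin) * 100 = (3.9 / 18.92) * 100
  Efficiency = 20.613%

20.613


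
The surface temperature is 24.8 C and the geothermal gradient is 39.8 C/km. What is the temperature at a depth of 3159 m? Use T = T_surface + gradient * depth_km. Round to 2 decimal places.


Convert depth to km: 3159 / 1000 = 3.159 km
Temperature increase = gradient * depth_km = 39.8 * 3.159 = 125.73 C
Temperature at depth = T_surface + delta_T = 24.8 + 125.73
T = 150.53 C

150.53


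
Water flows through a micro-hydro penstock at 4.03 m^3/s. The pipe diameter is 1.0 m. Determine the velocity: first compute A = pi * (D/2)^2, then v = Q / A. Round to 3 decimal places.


Compute pipe cross-sectional area:
  A = pi * (D/2)^2 = pi * (1.0/2)^2 = 0.7854 m^2
Calculate velocity:
  v = Q / A = 4.03 / 0.7854
  v = 5.131 m/s

5.131


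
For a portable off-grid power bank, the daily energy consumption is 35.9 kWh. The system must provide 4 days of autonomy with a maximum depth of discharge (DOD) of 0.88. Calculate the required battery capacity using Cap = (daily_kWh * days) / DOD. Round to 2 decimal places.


Total energy needed = daily * days = 35.9 * 4 = 143.6 kWh
Account for depth of discharge:
  Cap = total_energy / DOD = 143.6 / 0.88
  Cap = 163.18 kWh

163.18


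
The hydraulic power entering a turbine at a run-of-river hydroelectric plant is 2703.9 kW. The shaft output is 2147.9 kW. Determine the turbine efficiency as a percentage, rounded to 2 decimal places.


Turbine efficiency = (output power / input power) * 100
eta = (2147.9 / 2703.9) * 100
eta = 79.44%

79.44


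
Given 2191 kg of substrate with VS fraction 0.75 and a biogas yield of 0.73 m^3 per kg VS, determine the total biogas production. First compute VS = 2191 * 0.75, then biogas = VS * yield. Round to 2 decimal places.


Compute volatile solids:
  VS = mass * VS_fraction = 2191 * 0.75 = 1643.25 kg
Calculate biogas volume:
  Biogas = VS * specific_yield = 1643.25 * 0.73
  Biogas = 1199.57 m^3

1199.57


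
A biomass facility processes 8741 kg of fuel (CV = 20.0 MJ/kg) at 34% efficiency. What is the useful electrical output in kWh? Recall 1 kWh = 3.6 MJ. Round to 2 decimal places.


Total energy = mass * CV = 8741 * 20.0 = 174820.0 MJ
Useful energy = total * eta = 174820.0 * 0.34 = 59438.8 MJ
Convert to kWh: 59438.8 / 3.6
Useful energy = 16510.78 kWh

16510.78


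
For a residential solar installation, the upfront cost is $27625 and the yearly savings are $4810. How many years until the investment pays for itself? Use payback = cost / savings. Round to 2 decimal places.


Simple payback period = initial cost / annual savings
Payback = 27625 / 4810
Payback = 5.74 years

5.74


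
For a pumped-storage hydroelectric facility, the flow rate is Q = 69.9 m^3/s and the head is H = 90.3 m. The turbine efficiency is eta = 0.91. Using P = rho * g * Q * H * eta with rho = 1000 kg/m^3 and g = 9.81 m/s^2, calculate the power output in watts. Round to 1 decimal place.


Apply the hydropower formula P = rho * g * Q * H * eta
rho * g = 1000 * 9.81 = 9810.0
P = 9810.0 * 69.9 * 90.3 * 0.91
P = 56347587.4 W

56347587.4


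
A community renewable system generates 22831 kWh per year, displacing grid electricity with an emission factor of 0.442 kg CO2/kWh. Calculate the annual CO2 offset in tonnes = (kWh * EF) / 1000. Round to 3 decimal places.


CO2 offset in kg = generation * emission_factor
CO2 offset = 22831 * 0.442 = 10091.3 kg
Convert to tonnes:
  CO2 offset = 10091.3 / 1000 = 10.091 tonnes

10.091


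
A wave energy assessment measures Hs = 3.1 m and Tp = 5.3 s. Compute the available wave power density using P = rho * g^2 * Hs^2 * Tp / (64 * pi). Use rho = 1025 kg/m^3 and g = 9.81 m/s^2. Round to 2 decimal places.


Apply wave power formula:
  g^2 = 9.81^2 = 96.2361
  Hs^2 = 3.1^2 = 9.61
  Numerator = rho * g^2 * Hs^2 * Tp = 1025 * 96.2361 * 9.61 * 5.3 = 5024133.11
  Denominator = 64 * pi = 201.0619
  P = 5024133.11 / 201.0619 = 24987.99 W/m

24987.99


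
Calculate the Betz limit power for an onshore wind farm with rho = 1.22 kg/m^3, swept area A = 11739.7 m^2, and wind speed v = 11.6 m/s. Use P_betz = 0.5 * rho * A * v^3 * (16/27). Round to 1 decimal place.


The Betz coefficient Cp_max = 16/27 = 0.5926
v^3 = 11.6^3 = 1560.896
P_betz = 0.5 * rho * A * v^3 * Cp_max
P_betz = 0.5 * 1.22 * 11739.7 * 1560.896 * 0.5926
P_betz = 6623949.6 W

6623949.6


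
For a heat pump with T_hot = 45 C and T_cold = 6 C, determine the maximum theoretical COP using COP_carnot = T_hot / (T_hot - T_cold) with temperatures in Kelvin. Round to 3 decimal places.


Convert to Kelvin:
  T_hot = 45 + 273.15 = 318.15 K
  T_cold = 6 + 273.15 = 279.15 K
Apply Carnot COP formula:
  COP = T_hot_K / (T_hot_K - T_cold_K) = 318.15 / 39.0
  COP = 8.158

8.158


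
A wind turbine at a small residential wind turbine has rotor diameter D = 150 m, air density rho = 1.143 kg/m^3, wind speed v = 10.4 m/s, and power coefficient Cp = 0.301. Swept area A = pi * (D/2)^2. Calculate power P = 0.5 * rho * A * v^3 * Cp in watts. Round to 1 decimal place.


Step 1 -- Compute swept area:
  A = pi * (D/2)^2 = pi * (150/2)^2 = 17671.46 m^2
Step 2 -- Apply wind power equation:
  P = 0.5 * rho * A * v^3 * Cp
  v^3 = 10.4^3 = 1124.864
  P = 0.5 * 1.143 * 17671.46 * 1124.864 * 0.301
  P = 3419441.3 W

3419441.3


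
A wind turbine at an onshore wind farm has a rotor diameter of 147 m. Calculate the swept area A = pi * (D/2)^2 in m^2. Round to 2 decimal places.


Compute the rotor radius:
  r = D / 2 = 147 / 2 = 73.5 m
Calculate swept area:
  A = pi * r^2 = pi * 73.5^2
  A = 16971.67 m^2

16971.67


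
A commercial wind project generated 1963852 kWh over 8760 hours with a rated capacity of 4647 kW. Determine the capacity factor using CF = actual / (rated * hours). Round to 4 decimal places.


Capacity factor = actual output / maximum possible output
Maximum possible = rated * hours = 4647 * 8760 = 40707720 kWh
CF = 1963852 / 40707720
CF = 0.0482

0.0482


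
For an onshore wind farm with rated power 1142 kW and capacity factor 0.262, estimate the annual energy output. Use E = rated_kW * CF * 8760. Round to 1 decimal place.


Annual energy = rated_kW * capacity_factor * hours_per_year
Given: P_rated = 1142 kW, CF = 0.262, hours = 8760
E = 1142 * 0.262 * 8760
E = 2621027.0 kWh

2621027.0


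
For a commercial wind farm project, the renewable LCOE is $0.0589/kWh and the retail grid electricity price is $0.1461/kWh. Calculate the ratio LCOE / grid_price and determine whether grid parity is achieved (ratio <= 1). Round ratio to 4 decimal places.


Compare LCOE to grid price:
  LCOE = $0.0589/kWh, Grid price = $0.1461/kWh
  Ratio = LCOE / grid_price = 0.0589 / 0.1461 = 0.4031
  Grid parity achieved (ratio <= 1)? yes

0.4031


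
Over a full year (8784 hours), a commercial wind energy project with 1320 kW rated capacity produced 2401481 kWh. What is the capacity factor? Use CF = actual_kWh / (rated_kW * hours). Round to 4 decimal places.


Capacity factor = actual output / maximum possible output
Maximum possible = rated * hours = 1320 * 8784 = 11594880 kWh
CF = 2401481 / 11594880
CF = 0.2071

0.2071


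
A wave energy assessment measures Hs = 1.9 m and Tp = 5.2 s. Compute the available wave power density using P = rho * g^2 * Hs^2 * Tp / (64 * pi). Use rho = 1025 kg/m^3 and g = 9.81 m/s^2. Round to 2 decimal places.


Apply wave power formula:
  g^2 = 9.81^2 = 96.2361
  Hs^2 = 1.9^2 = 3.61
  Numerator = rho * g^2 * Hs^2 * Tp = 1025 * 96.2361 * 3.61 * 5.2 = 1851707.67
  Denominator = 64 * pi = 201.0619
  P = 1851707.67 / 201.0619 = 9209.64 W/m

9209.64


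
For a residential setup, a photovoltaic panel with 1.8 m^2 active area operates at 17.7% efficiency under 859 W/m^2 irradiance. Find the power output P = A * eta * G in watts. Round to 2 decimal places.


Use the solar power formula P = A * eta * G.
Given: A = 1.8 m^2, eta = 0.177, G = 859 W/m^2
P = 1.8 * 0.177 * 859
P = 273.68 W

273.68


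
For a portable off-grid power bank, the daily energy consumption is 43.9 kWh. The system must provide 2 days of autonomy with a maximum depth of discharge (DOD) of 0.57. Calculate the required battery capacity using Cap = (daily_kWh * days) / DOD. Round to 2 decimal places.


Total energy needed = daily * days = 43.9 * 2 = 87.8 kWh
Account for depth of discharge:
  Cap = total_energy / DOD = 87.8 / 0.57
  Cap = 154.04 kWh

154.04


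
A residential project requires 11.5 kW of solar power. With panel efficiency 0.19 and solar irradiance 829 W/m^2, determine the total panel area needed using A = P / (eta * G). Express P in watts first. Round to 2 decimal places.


Convert target power to watts: P = 11.5 * 1000 = 11500.0 W
Compute denominator: eta * G = 0.19 * 829 = 157.51
Required area A = P / (eta * G) = 11500.0 / 157.51
A = 73.01 m^2

73.01


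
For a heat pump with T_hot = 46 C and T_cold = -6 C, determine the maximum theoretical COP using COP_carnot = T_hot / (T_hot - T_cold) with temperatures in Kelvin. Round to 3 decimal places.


Convert to Kelvin:
  T_hot = 46 + 273.15 = 319.15 K
  T_cold = -6 + 273.15 = 267.15 K
Apply Carnot COP formula:
  COP = T_hot_K / (T_hot_K - T_cold_K) = 319.15 / 52.0
  COP = 6.138

6.138


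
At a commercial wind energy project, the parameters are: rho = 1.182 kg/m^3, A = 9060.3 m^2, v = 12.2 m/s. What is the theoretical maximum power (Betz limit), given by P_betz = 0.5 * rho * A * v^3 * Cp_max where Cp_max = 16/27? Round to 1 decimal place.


The Betz coefficient Cp_max = 16/27 = 0.5926
v^3 = 12.2^3 = 1815.848
P_betz = 0.5 * rho * A * v^3 * Cp_max
P_betz = 0.5 * 1.182 * 9060.3 * 1815.848 * 0.5926
P_betz = 5761900.7 W

5761900.7


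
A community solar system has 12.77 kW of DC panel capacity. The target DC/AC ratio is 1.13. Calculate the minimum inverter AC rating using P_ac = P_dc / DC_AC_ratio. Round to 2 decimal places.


The inverter AC capacity is determined by the DC/AC ratio.
Given: P_dc = 12.77 kW, DC/AC ratio = 1.13
P_ac = P_dc / ratio = 12.77 / 1.13
P_ac = 11.30 kW

11.30


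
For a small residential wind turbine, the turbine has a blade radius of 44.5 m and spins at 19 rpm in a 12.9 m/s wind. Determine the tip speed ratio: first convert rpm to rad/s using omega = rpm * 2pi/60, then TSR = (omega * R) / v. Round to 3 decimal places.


Convert rotational speed to rad/s:
  omega = 19 * 2 * pi / 60 = 1.9897 rad/s
Compute tip speed:
  v_tip = omega * R = 1.9897 * 44.5 = 88.541 m/s
Tip speed ratio:
  TSR = v_tip / v_wind = 88.541 / 12.9 = 6.864

6.864


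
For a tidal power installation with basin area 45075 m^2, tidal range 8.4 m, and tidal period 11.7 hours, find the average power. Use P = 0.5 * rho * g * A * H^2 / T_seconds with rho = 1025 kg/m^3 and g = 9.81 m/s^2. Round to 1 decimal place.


Convert period to seconds: T = 11.7 * 3600 = 42120.0 s
H^2 = 8.4^2 = 70.56
P = 0.5 * rho * g * A * H^2 / T
P = 0.5 * 1025 * 9.81 * 45075 * 70.56 / 42120.0
P = 379637.3 W

379637.3


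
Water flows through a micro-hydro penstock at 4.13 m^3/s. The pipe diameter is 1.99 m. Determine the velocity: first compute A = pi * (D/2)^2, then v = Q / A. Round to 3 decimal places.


Compute pipe cross-sectional area:
  A = pi * (D/2)^2 = pi * (1.99/2)^2 = 3.1103 m^2
Calculate velocity:
  v = Q / A = 4.13 / 3.1103
  v = 1.328 m/s

1.328


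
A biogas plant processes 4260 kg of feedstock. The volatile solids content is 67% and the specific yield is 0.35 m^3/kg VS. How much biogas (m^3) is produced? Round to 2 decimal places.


Compute volatile solids:
  VS = mass * VS_fraction = 4260 * 0.67 = 2854.2 kg
Calculate biogas volume:
  Biogas = VS * specific_yield = 2854.2 * 0.35
  Biogas = 998.97 m^3

998.97


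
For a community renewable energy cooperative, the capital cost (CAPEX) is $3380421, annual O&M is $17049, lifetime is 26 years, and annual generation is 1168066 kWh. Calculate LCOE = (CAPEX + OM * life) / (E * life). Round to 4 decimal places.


Total cost = CAPEX + OM * lifetime = 3380421 + 17049 * 26 = 3380421 + 443274 = 3823695
Total generation = annual * lifetime = 1168066 * 26 = 30369716 kWh
LCOE = 3823695 / 30369716
LCOE = 0.1259 $/kWh

0.1259


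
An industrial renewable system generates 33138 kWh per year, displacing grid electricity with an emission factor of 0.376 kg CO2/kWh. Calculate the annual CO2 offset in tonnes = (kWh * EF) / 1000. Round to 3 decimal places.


CO2 offset in kg = generation * emission_factor
CO2 offset = 33138 * 0.376 = 12459.89 kg
Convert to tonnes:
  CO2 offset = 12459.89 / 1000 = 12.460 tonnes

12.460


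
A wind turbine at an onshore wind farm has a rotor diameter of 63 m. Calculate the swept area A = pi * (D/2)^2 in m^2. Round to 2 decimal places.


Compute the rotor radius:
  r = D / 2 = 63 / 2 = 31.5 m
Calculate swept area:
  A = pi * r^2 = pi * 31.5^2
  A = 3117.25 m^2

3117.25


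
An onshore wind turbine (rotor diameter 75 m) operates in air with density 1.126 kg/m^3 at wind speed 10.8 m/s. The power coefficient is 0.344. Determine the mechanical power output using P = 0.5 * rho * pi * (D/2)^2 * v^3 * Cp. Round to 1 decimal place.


Step 1 -- Compute swept area:
  A = pi * (D/2)^2 = pi * (75/2)^2 = 4417.86 m^2
Step 2 -- Apply wind power equation:
  P = 0.5 * rho * A * v^3 * Cp
  v^3 = 10.8^3 = 1259.712
  P = 0.5 * 1.126 * 4417.86 * 1259.712 * 0.344
  P = 1077830.6 W

1077830.6


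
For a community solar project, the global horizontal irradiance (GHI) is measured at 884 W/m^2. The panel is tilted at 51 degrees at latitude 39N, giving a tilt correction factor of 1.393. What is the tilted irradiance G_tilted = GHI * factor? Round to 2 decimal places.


Identify the given values:
  GHI = 884 W/m^2, tilt correction factor = 1.393
Apply the formula G_tilted = GHI * factor:
  G_tilted = 884 * 1.393
  G_tilted = 1231.41 W/m^2

1231.41
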